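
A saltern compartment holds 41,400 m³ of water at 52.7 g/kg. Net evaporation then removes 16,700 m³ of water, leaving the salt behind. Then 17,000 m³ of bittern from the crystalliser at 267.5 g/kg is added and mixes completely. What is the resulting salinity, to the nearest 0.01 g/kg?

After evaporation: salt = 41,400×52.7 = 2,181,780; volume = 41,400 − 16,700 = 24,700 m³
After mixing: salt = 2,181,780 + 17,000×267.5 = 6,729,280; volume = 24,700 + 17,000 = 41,700 m³
S = 6,729,280 / 41,700 = 161.3736 g/kg

161.37 g/kg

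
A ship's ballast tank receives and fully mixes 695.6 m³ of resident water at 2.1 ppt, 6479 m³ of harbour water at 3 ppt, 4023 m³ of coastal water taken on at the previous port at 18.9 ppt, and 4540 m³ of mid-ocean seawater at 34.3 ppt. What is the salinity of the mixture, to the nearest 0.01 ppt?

16.05 ppt

By conservation of dissolved salt,
salt = 695.6×2.1 + 6,479×3 + 4,023×18.9 + 4,540×34.3 = 1,460.76 + 19,437 + 76,034.7 + 155,722 = 252,654.46
volume = 695.6 + 6,479 + 4,023 + 4,540 = 15,737.6 m³
S = 252,654.46 / 15,737.6 = 16.0542 ppt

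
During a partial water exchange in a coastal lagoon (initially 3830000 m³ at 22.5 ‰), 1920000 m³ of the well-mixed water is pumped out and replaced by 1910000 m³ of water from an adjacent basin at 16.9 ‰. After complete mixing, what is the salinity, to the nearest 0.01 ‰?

19.70 ‰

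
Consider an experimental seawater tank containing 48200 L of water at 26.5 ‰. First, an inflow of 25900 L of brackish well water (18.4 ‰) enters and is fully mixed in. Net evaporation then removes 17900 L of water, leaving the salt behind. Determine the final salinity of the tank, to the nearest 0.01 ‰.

31.21 ‰

After mixing: salt = 48,200×26.5 + 25,900×18.4 = 1,753,860; volume = 74,100 L
After evaporation: salt unchanged = 1,753,860; volume = 74,100 − 17,900 = 56,200 L
S = 1,753,860 / 56,200 = 31.2075 ‰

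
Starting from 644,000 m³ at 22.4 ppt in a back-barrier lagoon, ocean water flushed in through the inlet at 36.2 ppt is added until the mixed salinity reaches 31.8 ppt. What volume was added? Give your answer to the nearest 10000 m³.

Salt balance: 644,000×22.4 + V×36.2 = (644,000+V)×31.8
14,425,600 + 36.2V = 20,479,200 + 31.8V
6,053,600 = 4.4V
V = 1,375,818.18 m³

1380000 m³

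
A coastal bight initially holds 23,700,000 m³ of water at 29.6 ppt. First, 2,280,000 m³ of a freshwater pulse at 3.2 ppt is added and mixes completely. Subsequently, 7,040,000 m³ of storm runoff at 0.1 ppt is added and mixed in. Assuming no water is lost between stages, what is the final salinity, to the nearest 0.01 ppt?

Mass of salt is conserved:
Initial salt = 23,700,000×29.6 = 701,520,000
After stage 1: salt = 701,520,000 + 2,280,000×3.2 = 708,816,000; volume = 25,980,000 m³; S = 27.283 ppt
After stage 2: salt = 708,816,000 + 7,040,000×0.1 = 709,520,000; volume = 33,020,000 m³
S = 709,520,000 / 33,020,000 = 21.4876 ppt

21.49 ppt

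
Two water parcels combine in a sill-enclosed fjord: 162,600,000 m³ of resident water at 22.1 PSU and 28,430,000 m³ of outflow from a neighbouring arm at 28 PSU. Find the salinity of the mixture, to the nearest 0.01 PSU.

Conserving salt mass:
salt = 162,600,000×22.1 + 28,430,000×28 = 3,593,460,000 + 796,040,000 = 4,389,500,000
volume = 162,600,000 + 28,430,000 = 191,030,000 m³
S = 4,389,500,000 / 191,030,000 = 22.9781 PSU

22.98 PSU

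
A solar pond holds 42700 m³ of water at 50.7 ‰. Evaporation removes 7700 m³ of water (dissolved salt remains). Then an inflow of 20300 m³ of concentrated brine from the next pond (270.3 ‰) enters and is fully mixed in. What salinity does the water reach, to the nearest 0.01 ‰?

138.37 ‰

After evaporation: salt = 42,700×50.7 = 2,164,890; volume = 42,700 − 7,700 = 35,000 m³
After mixing: salt = 2,164,890 + 20,300×270.3 = 7,651,980; volume = 35,000 + 20,300 = 55,300 m³
S = 7,651,980 / 55,300 = 138.3722 ‰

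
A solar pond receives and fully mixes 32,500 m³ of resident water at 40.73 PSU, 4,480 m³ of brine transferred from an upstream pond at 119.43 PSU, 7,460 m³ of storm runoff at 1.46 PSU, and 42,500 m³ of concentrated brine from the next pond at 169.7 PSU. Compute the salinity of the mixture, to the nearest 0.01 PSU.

104.46 PSU

Total salt / total volume:
salt = 32,500×40.73 + 4,480×119.43 + 7,460×1.46 + 42,500×169.7 = 1,323,725 + 535,046.4 + 10,891.6 + 7,212,250 = 9,081,913
volume = 32,500 + 4,480 + 7,460 + 42,500 = 86,940 m³
S = 9,081,913 / 86,940 = 104.4618 PSU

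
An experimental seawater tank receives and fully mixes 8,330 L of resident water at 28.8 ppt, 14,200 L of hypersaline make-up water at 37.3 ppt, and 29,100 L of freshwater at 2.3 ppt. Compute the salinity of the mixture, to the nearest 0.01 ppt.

16.20 ppt

Weighted by volume,
salt = 8,330×28.8 + 14,200×37.3 + 29,100×2.3 = 239,904 + 529,660 + 66,930 = 836,494
volume = 8,330 + 14,200 + 29,100 = 51,630 L
S = 836,494 / 51,630 = 16.2017 ppt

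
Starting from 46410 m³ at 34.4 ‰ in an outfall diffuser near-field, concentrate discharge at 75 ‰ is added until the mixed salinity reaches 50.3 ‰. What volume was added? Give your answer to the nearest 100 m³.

29900 m³

Salt balance: 46,410×34.4 + V×75 = (46,410+V)×50.3
1,596,504 + 75V = 2,334,423 + 50.3V
737,919 = 24.7V
V = 29,875.26 m³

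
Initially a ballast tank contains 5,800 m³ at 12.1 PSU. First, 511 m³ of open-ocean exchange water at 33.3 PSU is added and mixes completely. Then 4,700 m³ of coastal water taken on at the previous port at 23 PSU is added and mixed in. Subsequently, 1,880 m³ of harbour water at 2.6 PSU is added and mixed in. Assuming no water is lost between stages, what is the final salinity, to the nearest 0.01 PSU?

Mass of salt is conserved:
Initial salt = 5,800×12.1 = 70,180
After stage 1: salt = 70,180 + 511×33.3 = 87,196.3; volume = 6,311 m³; S = 13.817 PSU
After stage 2: salt = 87,196.3 + 4,700×23 = 195,296.3; volume = 11,011 m³; S = 17.736 PSU
After stage 3: salt = 195,296.3 + 1,880×2.6 = 200,184.3; volume = 12,891 m³
S = 200,184.3 / 12,891 = 15.529 PSU

15.53 PSU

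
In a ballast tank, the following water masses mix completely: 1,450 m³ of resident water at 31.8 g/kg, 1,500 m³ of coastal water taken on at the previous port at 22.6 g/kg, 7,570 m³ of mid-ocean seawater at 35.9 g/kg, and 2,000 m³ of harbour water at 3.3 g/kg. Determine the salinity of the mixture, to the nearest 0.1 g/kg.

28.6 g/kg

Mass of salt is conserved:
salt = 1,450×31.8 + 1,500×22.6 + 7,570×35.9 + 2,000×3.3 = 46,110 + 33,900 + 271,763 + 6,600 = 358,373
volume = 1,450 + 1,500 + 7,570 + 2,000 = 12,520 m³
S = 358,373 / 12,520 = 28.624 g/kg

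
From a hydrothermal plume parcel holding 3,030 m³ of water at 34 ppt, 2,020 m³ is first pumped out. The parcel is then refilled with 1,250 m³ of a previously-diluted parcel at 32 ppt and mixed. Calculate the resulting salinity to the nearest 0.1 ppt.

32.9 ppt

Remaining after removal: 1,010 m³ at 34 ppt (salt = 34,340)
After addition: salt = 34,340 + 1,250×32 = 74,340; volume = 2,260 m³
S = 74,340 / 2,260 = 32.8938 ppt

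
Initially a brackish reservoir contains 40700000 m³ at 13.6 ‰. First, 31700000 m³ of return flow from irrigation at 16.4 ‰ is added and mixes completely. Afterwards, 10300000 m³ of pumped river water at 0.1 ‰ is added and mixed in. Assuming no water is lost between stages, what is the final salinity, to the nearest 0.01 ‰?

12.99 ‰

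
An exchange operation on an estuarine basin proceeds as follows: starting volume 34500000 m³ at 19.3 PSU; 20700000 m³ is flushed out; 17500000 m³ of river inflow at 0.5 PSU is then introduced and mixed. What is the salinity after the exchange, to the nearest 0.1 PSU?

8.8 PSU

Remaining after removal: 13,800,000 m³ at 19.3 PSU (salt = 266,340,000)
After addition: salt = 266,340,000 + 17,500,000×0.5 = 275,090,000; volume = 31,300,000 m³
S = 275,090,000 / 31,300,000 = 8.7888 PSU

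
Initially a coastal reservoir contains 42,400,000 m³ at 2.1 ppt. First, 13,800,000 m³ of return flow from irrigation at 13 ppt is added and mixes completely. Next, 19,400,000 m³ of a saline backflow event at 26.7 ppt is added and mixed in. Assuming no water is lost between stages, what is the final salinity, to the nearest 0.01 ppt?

Mass of salt is conserved:
Initial salt = 42,400,000×2.1 = 89,040,000
After stage 1: salt = 89,040,000 + 13,800,000×13 = 268,440,000; volume = 56,200,000 m³; S = 4.777 ppt
After stage 2: salt = 268,440,000 + 19,400,000×26.7 = 786,420,000; volume = 75,600,000 m³
S = 786,420,000 / 75,600,000 = 10.4024 ppt

10.40 ppt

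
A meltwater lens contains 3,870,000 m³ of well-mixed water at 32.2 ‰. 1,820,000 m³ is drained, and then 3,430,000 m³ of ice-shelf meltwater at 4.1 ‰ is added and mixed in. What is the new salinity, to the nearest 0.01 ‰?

14.61 ‰

Remaining after removal: 2,050,000 m³ at 32.2 ‰ (salt = 66,010,000)
After addition: salt = 66,010,000 + 3,430,000×4.1 = 80,073,000; volume = 5,480,000 m³
S = 80,073,000 / 5,480,000 = 14.6119 ‰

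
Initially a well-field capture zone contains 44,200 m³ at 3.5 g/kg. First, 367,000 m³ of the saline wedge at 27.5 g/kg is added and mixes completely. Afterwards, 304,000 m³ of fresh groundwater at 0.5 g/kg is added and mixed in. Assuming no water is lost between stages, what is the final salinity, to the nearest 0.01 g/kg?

14.54 g/kg

Mass of salt is conserved:
Initial salt = 44,200×3.5 = 154,700
After stage 1: salt = 154,700 + 367,000×27.5 = 10,247,200; volume = 411,200 m³; S = 24.92 g/kg
After stage 2: salt = 10,247,200 + 304,000×0.5 = 10,399,200; volume = 715,200 m³
S = 10,399,200 / 715,200 = 14.5403 g/kg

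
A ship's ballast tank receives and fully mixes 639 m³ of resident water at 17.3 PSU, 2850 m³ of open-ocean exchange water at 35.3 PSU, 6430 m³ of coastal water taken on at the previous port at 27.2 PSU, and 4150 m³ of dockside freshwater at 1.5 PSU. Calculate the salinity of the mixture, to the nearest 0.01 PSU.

Weighted by volume,
salt = 639×17.3 + 2,850×35.3 + 6,430×27.2 + 4,150×1.5 = 11,054.7 + 100,605 + 174,896 + 6,225 = 292,780.7
volume = 639 + 2,850 + 6,430 + 4,150 = 14,069 m³
S = 292,780.7 / 14,069 = 20.8103 PSU

20.81 PSU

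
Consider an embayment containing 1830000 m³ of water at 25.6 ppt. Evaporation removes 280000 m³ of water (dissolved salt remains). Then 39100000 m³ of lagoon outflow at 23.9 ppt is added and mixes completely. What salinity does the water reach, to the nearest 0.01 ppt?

After evaporation: salt = 1,830,000×25.6 = 46,848,000; volume = 1,830,000 − 280,000 = 1,550,000 m³
After mixing: salt = 46,848,000 + 39,100,000×23.9 = 981,338,000; volume = 1,550,000 + 39,100,000 = 40,650,000 m³
S = 981,338,000 / 40,650,000 = 24.1412 ppt

24.14 ppt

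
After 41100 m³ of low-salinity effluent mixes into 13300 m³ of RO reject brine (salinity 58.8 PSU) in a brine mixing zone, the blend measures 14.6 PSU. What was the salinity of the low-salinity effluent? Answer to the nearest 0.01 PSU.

Salt balance: 13,300×58.8 + 41,100×S = 54,400×14.6
782,040 + 41,100·S = 794,240
S = (794,240 − 782,040) / 41,100 = 0.2968 PSU

0.30 PSU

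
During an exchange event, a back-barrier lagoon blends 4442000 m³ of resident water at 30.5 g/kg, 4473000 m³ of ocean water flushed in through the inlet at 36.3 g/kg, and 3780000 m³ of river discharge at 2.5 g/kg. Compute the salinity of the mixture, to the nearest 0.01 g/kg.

24.21 g/kg

Mass of salt is conserved:
salt = 4,442,000×30.5 + 4,473,000×36.3 + 3,780,000×2.5 = 135,481,000 + 162,369,900 + 9,450,000 = 307,300,900
volume = 4,442,000 + 4,473,000 + 3,780,000 = 12,695,000 m³
S = 307,300,900 / 12,695,000 = 24.2065 g/kg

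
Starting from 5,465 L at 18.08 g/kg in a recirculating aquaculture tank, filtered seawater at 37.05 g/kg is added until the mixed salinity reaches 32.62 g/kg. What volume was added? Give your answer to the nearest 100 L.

17900 L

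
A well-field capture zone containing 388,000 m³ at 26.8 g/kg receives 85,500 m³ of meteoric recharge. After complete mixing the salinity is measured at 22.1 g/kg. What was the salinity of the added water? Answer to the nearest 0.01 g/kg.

0.77 g/kg

Salt balance: 388,000×26.8 + 85,500×S = 473,500×22.1
10,398,400 + 85,500·S = 10,464,350
S = (10,464,350 − 10,398,400) / 85,500 = 0.7713 g/kg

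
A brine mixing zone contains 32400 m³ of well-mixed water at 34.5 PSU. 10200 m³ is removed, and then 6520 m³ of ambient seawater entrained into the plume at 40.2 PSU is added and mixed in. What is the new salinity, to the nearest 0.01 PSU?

35.79 PSU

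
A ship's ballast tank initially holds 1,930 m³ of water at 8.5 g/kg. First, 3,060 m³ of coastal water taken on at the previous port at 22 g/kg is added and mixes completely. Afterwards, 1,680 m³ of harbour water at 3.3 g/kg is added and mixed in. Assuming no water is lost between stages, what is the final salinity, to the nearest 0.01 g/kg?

13.38 g/kg

Total salt / total volume:
Initial salt = 1,930×8.5 = 16,405
After stage 1: salt = 16,405 + 3,060×22 = 83,725; volume = 4,990 m³; S = 16.779 g/kg
After stage 2: salt = 83,725 + 1,680×3.3 = 89,269; volume = 6,670 m³
S = 89,269 / 6,670 = 13.3837 g/kg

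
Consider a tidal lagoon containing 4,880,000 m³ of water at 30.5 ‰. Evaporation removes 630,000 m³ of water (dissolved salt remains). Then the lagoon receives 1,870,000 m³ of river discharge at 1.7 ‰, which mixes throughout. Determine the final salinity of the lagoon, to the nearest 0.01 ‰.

24.84 ‰

After evaporation: salt = 4,880,000×30.5 = 148,840,000; volume = 4,880,000 − 630,000 = 4,250,000 m³
After mixing: salt = 148,840,000 + 1,870,000×1.7 = 152,019,000; volume = 4,250,000 + 1,870,000 = 6,120,000 m³
S = 152,019,000 / 6,120,000 = 24.8397 ‰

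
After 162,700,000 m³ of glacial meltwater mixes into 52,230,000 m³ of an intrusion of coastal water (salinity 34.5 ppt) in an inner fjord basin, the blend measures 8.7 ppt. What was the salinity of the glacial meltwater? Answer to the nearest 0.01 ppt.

Salt balance: 52,230,000×34.5 + 162,700,000×S = 214,930,000×8.7
1,801,935,000 + 162,700,000·S = 1,869,891,000
S = (1,869,891,000 − 1,801,935,000) / 162,700,000 = 0.4177 ppt

0.42 ppt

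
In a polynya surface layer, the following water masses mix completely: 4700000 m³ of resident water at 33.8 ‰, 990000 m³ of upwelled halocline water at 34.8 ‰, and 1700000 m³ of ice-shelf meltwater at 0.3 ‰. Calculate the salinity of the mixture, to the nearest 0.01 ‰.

Conserving salt mass:
salt = 4,700,000×33.8 + 990,000×34.8 + 1,700,000×0.3 = 158,860,000 + 34,452,000 + 510,000 = 193,822,000
volume = 4,700,000 + 990,000 + 1,700,000 = 7,390,000 m³
S = 193,822,000 / 7,390,000 = 26.2276 ‰

26.23 ‰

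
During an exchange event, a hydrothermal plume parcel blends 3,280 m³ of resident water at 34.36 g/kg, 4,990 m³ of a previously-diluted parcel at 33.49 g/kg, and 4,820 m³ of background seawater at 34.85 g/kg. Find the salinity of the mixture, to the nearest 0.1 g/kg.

Total salt / total volume:
salt = 3,280×34.36 + 4,990×33.49 + 4,820×34.85 = 112,700.8 + 167,115.1 + 167,977 = 447,792.9
volume = 3,280 + 4,990 + 4,820 = 13,090 m³
S = 447,792.9 / 13,090 = 34.209 g/kg

34.2 g/kg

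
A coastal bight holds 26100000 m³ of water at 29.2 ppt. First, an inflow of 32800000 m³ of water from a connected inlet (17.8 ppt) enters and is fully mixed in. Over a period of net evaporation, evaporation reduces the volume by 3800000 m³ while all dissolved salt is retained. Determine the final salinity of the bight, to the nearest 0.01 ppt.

After mixing: salt = 26,100,000×29.2 + 32,800,000×17.8 = 1,345,960,000; volume = 58,900,000 m³
After evaporation: salt unchanged = 1,345,960,000; volume = 58,900,000 − 3,800,000 = 55,100,000 m³
S = 1,345,960,000 / 55,100,000 = 24.4276 ppt

24.43 ppt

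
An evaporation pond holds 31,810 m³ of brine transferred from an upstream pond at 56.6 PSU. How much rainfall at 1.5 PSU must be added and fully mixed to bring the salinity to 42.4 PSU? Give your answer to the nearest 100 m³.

11000 m³

Salt balance: 31,810×56.6 + V×1.5 = (31,810+V)×42.4
1,800,446 + 1.5V = 1,348,744 + 42.4V
451,702 = 40.9V
V = 11,044.06 m³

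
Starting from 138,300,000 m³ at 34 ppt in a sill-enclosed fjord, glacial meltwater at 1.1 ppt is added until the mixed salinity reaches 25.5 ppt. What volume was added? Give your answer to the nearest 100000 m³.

Salt balance: 138,300,000×34 + V×1.1 = (138,300,000+V)×25.5
4,702,200,000 + 1.1V = 3,526,650,000 + 25.5V
1,175,550,000 = 24.4V
V = 48,178,278.69 m³

48200000 m³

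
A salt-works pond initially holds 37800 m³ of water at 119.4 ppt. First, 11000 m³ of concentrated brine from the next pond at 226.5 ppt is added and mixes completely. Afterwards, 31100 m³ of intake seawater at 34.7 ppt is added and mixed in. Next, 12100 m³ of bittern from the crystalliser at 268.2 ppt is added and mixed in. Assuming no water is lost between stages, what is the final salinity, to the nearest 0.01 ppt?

Total salt / total volume:
Initial salt = 37,800×119.4 = 4,513,320
After stage 1: salt = 4,513,320 + 11,000×226.5 = 7,004,820; volume = 48,800 m³; S = 143.541 ppt
After stage 2: salt = 7,004,820 + 31,100×34.7 = 8,083,990; volume = 79,900 m³; S = 101.176 ppt
After stage 3: salt = 8,083,990 + 12,100×268.2 = 11,329,210; volume = 92,000 m³
S = 11,329,210 / 92,000 = 123.1436 ppt

123.14 ppt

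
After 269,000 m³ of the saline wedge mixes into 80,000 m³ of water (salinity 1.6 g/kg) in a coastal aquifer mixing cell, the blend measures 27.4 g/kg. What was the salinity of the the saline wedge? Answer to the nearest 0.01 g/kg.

35.07 g/kg

Salt balance: 80,000×1.6 + 269,000×S = 349,000×27.4
128,000 + 269,000·S = 9,562,600
S = (9,562,600 − 128,000) / 269,000 = 35.0729 g/kg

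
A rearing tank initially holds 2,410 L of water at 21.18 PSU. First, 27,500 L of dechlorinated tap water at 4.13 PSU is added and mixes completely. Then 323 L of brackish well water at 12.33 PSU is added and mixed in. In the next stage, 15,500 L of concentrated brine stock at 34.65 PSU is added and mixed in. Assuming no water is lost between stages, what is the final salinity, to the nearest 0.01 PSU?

Total salt / total volume:
Initial salt = 2,410×21.18 = 51,043.8
After stage 1: salt = 51,043.8 + 27,500×4.13 = 164,618.8; volume = 29,910 L; S = 5.504 PSU
After stage 2: salt = 164,618.8 + 323×12.33 = 168,601.39; volume = 30,233 L; S = 5.577 PSU
After stage 3: salt = 168,601.39 + 15,500×34.65 = 705,676.39; volume = 45,733 L
S = 705,676.39 / 45,733 = 15.4304 PSU

15.43 PSU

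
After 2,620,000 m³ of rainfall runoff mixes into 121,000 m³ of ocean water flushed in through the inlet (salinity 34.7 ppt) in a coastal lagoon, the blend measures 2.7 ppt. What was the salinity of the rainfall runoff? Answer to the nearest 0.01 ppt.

1.22 ppt

Salt balance: 121,000×34.7 + 2,620,000×S = 2,741,000×2.7
4,198,700 + 2,620,000·S = 7,400,700
S = (7,400,700 − 4,198,700) / 2,620,000 = 1.2221 ppt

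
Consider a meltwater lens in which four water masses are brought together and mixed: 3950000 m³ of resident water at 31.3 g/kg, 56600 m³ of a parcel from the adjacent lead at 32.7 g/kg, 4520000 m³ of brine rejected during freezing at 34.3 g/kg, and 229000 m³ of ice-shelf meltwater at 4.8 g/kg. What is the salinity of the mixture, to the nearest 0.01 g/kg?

Weighted by volume,
salt = 3,950,000×31.3 + 56,600×32.7 + 4,520,000×34.3 + 229,000×4.8 = 123,635,000 + 1,850,820 + 155,036,000 + 1,099,200 = 281,621,020
volume = 3,950,000 + 56,600 + 4,520,000 + 229,000 = 8,755,600 m³
S = 281,621,020 / 8,755,600 = 32.1647 g/kg

32.16 g/kg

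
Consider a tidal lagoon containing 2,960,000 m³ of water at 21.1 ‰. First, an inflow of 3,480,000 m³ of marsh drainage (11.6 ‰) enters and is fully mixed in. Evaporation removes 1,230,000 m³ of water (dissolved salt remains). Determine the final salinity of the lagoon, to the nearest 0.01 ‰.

After mixing: salt = 2,960,000×21.1 + 3,480,000×11.6 = 102,824,000; volume = 6,440,000 m³
After evaporation: salt unchanged = 102,824,000; volume = 6,440,000 − 1,230,000 = 5,210,000 m³
S = 102,824,000 / 5,210,000 = 19.7359 ‰

19.74 ‰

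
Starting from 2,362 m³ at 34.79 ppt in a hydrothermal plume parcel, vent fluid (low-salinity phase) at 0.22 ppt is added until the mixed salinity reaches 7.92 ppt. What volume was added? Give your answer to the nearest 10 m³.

Salt balance: 2,362×34.79 + V×0.22 = (2,362+V)×7.92
82,173.98 + 0.22V = 18,707.04 + 7.92V
63,466.94 = 7.7V
V = 8,242.46 m³

8240 m³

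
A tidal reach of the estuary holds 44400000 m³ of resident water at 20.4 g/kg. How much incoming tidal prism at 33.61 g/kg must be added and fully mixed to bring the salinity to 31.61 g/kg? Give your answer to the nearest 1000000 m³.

249000000 m³

Salt balance: 44,400,000×20.4 + V×33.61 = (44,400,000+V)×31.61
905,760,000 + 33.61V = 1,403,484,000 + 31.61V
497,724,000 = 2V
V = 248,862,000 m³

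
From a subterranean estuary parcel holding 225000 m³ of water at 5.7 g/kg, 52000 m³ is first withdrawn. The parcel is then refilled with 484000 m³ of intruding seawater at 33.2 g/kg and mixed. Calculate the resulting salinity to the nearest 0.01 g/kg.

25.96 g/kg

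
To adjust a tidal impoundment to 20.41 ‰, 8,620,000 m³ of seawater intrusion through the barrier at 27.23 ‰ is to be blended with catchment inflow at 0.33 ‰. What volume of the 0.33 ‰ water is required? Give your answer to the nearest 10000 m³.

Salt balance: 8,620,000×27.23 + V×0.33 = (8,620,000+V)×20.41
234,722,600 + 0.33V = 175,934,200 + 20.41V
58,788,400 = 20.08V
V = 2,927,709.16 m³

2930000 m³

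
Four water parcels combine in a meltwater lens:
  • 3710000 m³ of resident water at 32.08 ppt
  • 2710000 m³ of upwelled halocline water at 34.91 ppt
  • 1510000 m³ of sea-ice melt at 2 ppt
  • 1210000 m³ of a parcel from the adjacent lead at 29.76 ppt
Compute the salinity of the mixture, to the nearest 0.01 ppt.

27.64 ppt

Salt balance:
salt = 3,710,000×32.08 + 2,710,000×34.91 + 1,510,000×2 + 1,210,000×29.76 = 119,016,800 + 94,606,100 + 3,020,000 + 36,009,600 = 252,652,500
volume = 3,710,000 + 2,710,000 + 1,510,000 + 1,210,000 = 9,140,000 m³
S = 252,652,500 / 9,140,000 = 27.6425 ppt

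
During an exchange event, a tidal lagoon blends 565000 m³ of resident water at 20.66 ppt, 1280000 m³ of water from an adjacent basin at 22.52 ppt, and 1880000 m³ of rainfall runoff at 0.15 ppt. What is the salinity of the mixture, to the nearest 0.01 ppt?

Mass of salt is conserved:
salt = 565,000×20.66 + 1,280,000×22.52 + 1,880,000×0.15 = 11,672,900 + 28,825,600 + 282,000 = 40,780,500
volume = 565,000 + 1,280,000 + 1,880,000 = 3,725,000 m³
S = 40,780,500 / 3,725,000 = 10.9478 ppt

10.95 ppt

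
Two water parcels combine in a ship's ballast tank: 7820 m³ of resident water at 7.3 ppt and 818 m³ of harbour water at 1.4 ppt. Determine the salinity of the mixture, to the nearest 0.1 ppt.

6.7 ppt

Mass of salt is conserved:
salt = 7,820×7.3 + 818×1.4 = 57,086 + 1,145.2 = 58,231.2
volume = 7,820 + 818 = 8,638 m³
S = 58,231.2 / 8,638 = 6.741 ppt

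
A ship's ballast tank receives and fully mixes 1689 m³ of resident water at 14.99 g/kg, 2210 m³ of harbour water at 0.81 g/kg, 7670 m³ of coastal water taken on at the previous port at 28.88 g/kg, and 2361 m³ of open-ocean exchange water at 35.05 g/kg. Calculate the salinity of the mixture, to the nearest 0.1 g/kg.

23.8 g/kg

Mass of salt is conserved:
salt = 1,689×14.99 + 2,210×0.81 + 7,670×28.88 + 2,361×35.05 = 25,318.11 + 1,790.1 + 221,509.6 + 82,753.05 = 331,370.86
volume = 1,689 + 2,210 + 7,670 + 2,361 = 13,930 m³
S = 331,370.86 / 13,930 = 23.788 g/kg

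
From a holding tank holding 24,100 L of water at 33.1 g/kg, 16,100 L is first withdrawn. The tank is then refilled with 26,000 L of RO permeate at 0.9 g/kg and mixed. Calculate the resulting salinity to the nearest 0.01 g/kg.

8.48 g/kg

Remaining after removal: 8,000 L at 33.1 g/kg (salt = 264,800)
After addition: salt = 264,800 + 26,000×0.9 = 288,200; volume = 34,000 L
S = 288,200 / 34,000 = 8.4765 g/kg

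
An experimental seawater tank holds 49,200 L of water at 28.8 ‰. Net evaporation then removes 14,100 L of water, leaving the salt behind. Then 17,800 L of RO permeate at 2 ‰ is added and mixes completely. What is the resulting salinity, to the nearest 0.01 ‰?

27.46 ‰

After evaporation: salt = 49,200×28.8 = 1,416,960; volume = 49,200 − 14,100 = 35,100 L
After mixing: salt = 1,416,960 + 17,800×2 = 1,452,560; volume = 35,100 + 17,800 = 52,900 L
S = 1,452,560 / 52,900 = 27.4586 ‰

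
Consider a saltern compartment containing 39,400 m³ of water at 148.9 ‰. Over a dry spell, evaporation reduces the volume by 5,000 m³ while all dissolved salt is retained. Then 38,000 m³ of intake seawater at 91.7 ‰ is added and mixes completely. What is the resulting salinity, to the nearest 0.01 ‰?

129.16 ‰

After evaporation: salt = 39,400×148.9 = 5,866,660; volume = 39,400 − 5,000 = 34,400 m³
After mixing: salt = 5,866,660 + 38,000×91.7 = 9,351,260; volume = 34,400 + 38,000 = 72,400 m³
S = 9,351,260 / 72,400 = 129.161 ‰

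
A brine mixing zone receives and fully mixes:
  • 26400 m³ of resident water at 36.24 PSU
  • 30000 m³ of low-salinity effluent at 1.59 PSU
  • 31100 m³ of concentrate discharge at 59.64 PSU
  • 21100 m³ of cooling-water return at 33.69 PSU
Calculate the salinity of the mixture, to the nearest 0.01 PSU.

32.87 PSU

Weighted by volume,
salt = 26,400×36.24 + 30,000×1.59 + 31,100×59.64 + 21,100×33.69 = 956,736 + 47,700 + 1,854,804 + 710,859 = 3,570,099
volume = 26,400 + 30,000 + 31,100 + 21,100 = 108,600 m³
S = 3,570,099 / 108,600 = 32.8738 PSU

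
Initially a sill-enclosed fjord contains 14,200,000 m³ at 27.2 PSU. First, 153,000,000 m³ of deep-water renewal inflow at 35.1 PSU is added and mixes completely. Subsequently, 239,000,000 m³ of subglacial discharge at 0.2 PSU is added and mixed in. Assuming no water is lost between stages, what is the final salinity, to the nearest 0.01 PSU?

14.29 PSU

Total salt / total volume:
Initial salt = 14,200,000×27.2 = 386,240,000
After stage 1: salt = 386,240,000 + 153,000,000×35.1 = 5,756,540,000; volume = 167,200,000 m³; S = 34.429 PSU
After stage 2: salt = 5,756,540,000 + 239,000,000×0.2 = 5,804,340,000; volume = 406,200,000 m³
S = 5,804,340,000 / 406,200,000 = 14.2894 PSU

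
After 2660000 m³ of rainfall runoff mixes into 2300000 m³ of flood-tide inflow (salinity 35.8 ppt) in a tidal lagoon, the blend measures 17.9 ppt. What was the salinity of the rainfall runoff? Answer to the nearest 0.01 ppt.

Salt balance: 2,300,000×35.8 + 2,660,000×S = 4,960,000×17.9
82,340,000 + 2,660,000·S = 88,784,000
S = (88,784,000 − 82,340,000) / 2,660,000 = 2.4226 ppt

2.42 ppt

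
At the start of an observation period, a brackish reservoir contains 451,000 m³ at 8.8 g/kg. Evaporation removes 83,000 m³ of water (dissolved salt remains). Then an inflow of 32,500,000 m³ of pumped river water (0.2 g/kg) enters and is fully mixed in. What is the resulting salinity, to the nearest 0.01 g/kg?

After evaporation: salt = 451,000×8.8 = 3,968,800; volume = 451,000 − 83,000 = 368,000 m³
After mixing: salt = 3,968,800 + 32,500,000×0.2 = 10,468,800; volume = 368,000 + 32,500,000 = 32,868,000 m³
S = 10,468,800 / 32,868,000 = 0.3185 g/kg

0.32 g/kg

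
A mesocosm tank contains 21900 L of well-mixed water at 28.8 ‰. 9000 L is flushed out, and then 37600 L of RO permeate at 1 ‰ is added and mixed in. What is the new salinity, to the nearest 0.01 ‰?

8.10 ‰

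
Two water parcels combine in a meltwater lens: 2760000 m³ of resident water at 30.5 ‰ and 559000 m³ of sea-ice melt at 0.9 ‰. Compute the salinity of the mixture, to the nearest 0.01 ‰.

25.51 ‰

Mass of salt is conserved:
salt = 2,760,000×30.5 + 559,000×0.9 = 84,180,000 + 503,100 = 84,683,100
volume = 2,760,000 + 559,000 = 3,319,000 m³
S = 84,683,100 / 3,319,000 = 25.5146 ‰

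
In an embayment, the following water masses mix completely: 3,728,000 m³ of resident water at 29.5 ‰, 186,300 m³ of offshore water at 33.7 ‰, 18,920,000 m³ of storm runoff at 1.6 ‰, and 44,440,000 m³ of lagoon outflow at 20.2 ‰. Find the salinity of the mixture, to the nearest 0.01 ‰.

15.52 ‰

Weighted by volume,
salt = 3,728,000×29.5 + 186,300×33.7 + 18,920,000×1.6 + 44,440,000×20.2 = 109,976,000 + 6,278,310 + 30,272,000 + 897,688,000 = 1,044,214,310
volume = 3,728,000 + 186,300 + 18,920,000 + 44,440,000 = 67,274,300 m³
S = 1,044,214,310 / 67,274,300 = 15.5217 ‰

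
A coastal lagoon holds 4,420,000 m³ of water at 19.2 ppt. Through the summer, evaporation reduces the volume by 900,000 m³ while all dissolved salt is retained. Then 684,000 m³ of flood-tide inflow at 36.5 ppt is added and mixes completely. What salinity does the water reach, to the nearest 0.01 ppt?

After evaporation: salt = 4,420,000×19.2 = 84,864,000; volume = 4,420,000 − 900,000 = 3,520,000 m³
After mixing: salt = 84,864,000 + 684,000×36.5 = 109,830,000; volume = 3,520,000 + 684,000 = 4,204,000 m³
S = 109,830,000 / 4,204,000 = 26.1251 ppt

26.13 ppt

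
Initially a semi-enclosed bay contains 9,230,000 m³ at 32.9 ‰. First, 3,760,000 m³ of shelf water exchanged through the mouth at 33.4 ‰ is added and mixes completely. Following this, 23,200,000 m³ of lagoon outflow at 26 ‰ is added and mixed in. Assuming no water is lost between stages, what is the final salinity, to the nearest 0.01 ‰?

Total salt / total volume:
Initial salt = 9,230,000×32.9 = 303,667,000
After stage 1: salt = 303,667,000 + 3,760,000×33.4 = 429,251,000; volume = 12,990,000 m³; S = 33.045 ‰
After stage 2: salt = 429,251,000 + 23,200,000×26 = 1,032,451,000; volume = 36,190,000 m³
S = 1,032,451,000 / 36,190,000 = 28.5286 ‰

28.53 ‰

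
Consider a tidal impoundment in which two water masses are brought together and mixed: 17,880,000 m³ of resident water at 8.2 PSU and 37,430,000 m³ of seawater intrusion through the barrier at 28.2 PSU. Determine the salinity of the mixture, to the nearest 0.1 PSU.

21.7 PSU

Weighted by volume,
salt = 17,880,000×8.2 + 37,430,000×28.2 = 146,616,000 + 1,055,526,000 = 1,202,142,000
volume = 17,880,000 + 37,430,000 = 55,310,000 m³
S = 1,202,142,000 / 55,310,000 = 21.735 PSU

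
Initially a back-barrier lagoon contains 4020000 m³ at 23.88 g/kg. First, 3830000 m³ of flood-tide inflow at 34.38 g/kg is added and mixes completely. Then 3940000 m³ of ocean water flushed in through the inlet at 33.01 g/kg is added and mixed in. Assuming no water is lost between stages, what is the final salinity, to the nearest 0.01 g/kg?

30.34 g/kg

By conservation of dissolved salt,
Initial salt = 4,020,000×23.88 = 95,997,600
After stage 1: salt = 95,997,600 + 3,830,000×34.38 = 227,673,000; volume = 7,850,000 m³; S = 29.003 g/kg
After stage 2: salt = 227,673,000 + 3,940,000×33.01 = 357,732,400; volume = 11,790,000 m³
S = 357,732,400 / 11,790,000 = 30.342 g/kg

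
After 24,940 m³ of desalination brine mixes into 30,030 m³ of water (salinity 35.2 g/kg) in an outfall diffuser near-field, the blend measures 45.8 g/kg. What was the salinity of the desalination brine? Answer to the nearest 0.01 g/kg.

Salt balance: 30,030×35.2 + 24,940×S = 54,970×45.8
1,057,056 + 24,940·S = 2,517,626
S = (2,517,626 − 1,057,056) / 24,940 = 58.5634 g/kg

58.56 g/kg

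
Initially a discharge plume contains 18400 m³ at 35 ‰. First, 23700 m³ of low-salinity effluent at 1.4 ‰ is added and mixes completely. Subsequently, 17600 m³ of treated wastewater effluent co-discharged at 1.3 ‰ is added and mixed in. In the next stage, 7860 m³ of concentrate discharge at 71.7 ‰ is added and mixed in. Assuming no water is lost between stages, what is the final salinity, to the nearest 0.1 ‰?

18.7 ‰

Salt balance:
Initial salt = 18,400×35 = 644,000
After stage 1: salt = 644,000 + 23,700×1.4 = 677,180; volume = 42,100 m³; S = 16.085 ‰
After stage 2: salt = 677,180 + 17,600×1.3 = 700,060; volume = 59,700 m³; S = 11.726 ‰
After stage 3: salt = 700,060 + 7,860×71.7 = 1,263,622; volume = 67,560 m³
S = 1,263,622 / 67,560 = 18.7037 ‰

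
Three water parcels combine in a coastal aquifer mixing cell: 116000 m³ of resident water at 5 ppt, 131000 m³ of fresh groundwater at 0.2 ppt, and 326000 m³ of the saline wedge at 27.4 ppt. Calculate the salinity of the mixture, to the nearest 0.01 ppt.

16.65 ppt

Weighted by volume,
salt = 116,000×5 + 131,000×0.2 + 326,000×27.4 = 580,000 + 26,200 + 8,932,400 = 9,538,600
volume = 116,000 + 131,000 + 326,000 = 573,000 m³
S = 9,538,600 / 573,000 = 16.6468 ppt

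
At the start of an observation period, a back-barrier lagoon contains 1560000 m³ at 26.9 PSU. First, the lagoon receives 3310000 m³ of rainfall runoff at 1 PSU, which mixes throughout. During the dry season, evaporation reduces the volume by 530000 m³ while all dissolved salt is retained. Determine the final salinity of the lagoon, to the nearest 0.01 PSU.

After mixing: salt = 1,560,000×26.9 + 3,310,000×1 = 45,274,000; volume = 4,870,000 m³
After evaporation: salt unchanged = 45,274,000; volume = 4,870,000 − 530,000 = 4,340,000 m³
S = 45,274,000 / 4,340,000 = 10.4318 PSU

10.43 PSU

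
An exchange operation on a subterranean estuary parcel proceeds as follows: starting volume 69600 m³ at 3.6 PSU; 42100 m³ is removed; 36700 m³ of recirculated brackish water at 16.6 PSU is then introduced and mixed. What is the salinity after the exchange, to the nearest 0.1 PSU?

Remaining after removal: 27,500 m³ at 3.6 PSU (salt = 99,000)
After addition: salt = 99,000 + 36,700×16.6 = 708,220; volume = 64,200 m³
S = 708,220 / 64,200 = 11.0315 PSU

11.0 PSU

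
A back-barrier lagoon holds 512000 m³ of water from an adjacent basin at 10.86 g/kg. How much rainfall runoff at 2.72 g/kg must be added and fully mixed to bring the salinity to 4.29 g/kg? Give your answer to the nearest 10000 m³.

Salt balance: 512,000×10.86 + V×2.72 = (512,000+V)×4.29
5,560,320 + 2.72V = 2,196,480 + 4.29V
3,363,840 = 1.57V
V = 2,142,573.25 m³

2140000 m³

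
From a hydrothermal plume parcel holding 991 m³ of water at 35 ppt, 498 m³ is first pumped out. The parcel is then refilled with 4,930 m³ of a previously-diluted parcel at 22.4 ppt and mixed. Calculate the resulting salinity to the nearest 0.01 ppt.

23.55 ppt

Remaining after removal: 493 m³ at 35 ppt (salt = 17,255)
After addition: salt = 17,255 + 4,930×22.4 = 127,687; volume = 5,423 m³
S = 127,687 / 5,423 = 23.5455 ppt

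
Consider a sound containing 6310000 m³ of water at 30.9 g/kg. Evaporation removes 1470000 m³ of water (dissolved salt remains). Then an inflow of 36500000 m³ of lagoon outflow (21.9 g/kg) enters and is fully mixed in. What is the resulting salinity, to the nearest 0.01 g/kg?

After evaporation: salt = 6,310,000×30.9 = 194,979,000; volume = 6,310,000 − 1,470,000 = 4,840,000 m³
After mixing: salt = 194,979,000 + 36,500,000×21.9 = 994,329,000; volume = 4,840,000 + 36,500,000 = 41,340,000 m³
S = 994,329,000 / 41,340,000 = 24.0525 g/kg

24.05 g/kg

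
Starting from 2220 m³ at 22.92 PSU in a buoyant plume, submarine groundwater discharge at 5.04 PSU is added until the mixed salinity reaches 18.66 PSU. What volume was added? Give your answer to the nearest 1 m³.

694 m³

Salt balance: 2,220×22.92 + V×5.04 = (2,220+V)×18.66
50,882.4 + 5.04V = 41,425.2 + 18.66V
9,457.2 = 13.62V
V = 694.36 m³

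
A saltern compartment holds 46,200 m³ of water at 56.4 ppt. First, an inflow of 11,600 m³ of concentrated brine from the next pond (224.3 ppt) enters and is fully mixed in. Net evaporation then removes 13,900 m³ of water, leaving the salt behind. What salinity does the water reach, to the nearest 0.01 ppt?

118.62 ppt

After mixing: salt = 46,200×56.4 + 11,600×224.3 = 5,207,560; volume = 57,800 m³
After evaporation: salt unchanged = 5,207,560; volume = 57,800 − 13,900 = 43,900 m³
S = 5,207,560 / 43,900 = 118.6232 ppt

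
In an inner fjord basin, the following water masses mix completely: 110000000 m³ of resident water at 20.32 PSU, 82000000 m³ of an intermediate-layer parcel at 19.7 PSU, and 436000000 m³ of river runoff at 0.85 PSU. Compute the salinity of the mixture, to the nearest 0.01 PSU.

By conservation of dissolved salt,
salt = 110,000,000×20.32 + 82,000,000×19.7 + 436,000,000×0.85 = 2,235,200,000 + 1,615,400,000 + 370,600,000 = 4,221,200,000
volume = 110,000,000 + 82,000,000 + 436,000,000 = 628,000,000 m³
S = 4,221,200,000 / 628,000,000 = 6.7217 PSU

6.72 PSU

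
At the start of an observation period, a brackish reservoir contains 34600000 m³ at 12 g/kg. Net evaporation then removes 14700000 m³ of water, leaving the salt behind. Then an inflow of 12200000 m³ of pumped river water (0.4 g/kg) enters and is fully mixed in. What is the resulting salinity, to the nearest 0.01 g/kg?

13.09 g/kg

After evaporation: salt = 34,600,000×12 = 415,200,000; volume = 34,600,000 − 14,700,000 = 19,900,000 m³
After mixing: salt = 415,200,000 + 12,200,000×0.4 = 420,080,000; volume = 19,900,000 + 12,200,000 = 32,100,000 m³
S = 420,080,000 / 32,100,000 = 13.0866 g/kg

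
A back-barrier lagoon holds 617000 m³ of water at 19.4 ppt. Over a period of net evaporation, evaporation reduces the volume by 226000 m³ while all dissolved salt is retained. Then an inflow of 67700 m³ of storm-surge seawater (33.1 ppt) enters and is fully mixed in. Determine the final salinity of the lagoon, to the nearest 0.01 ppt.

30.98 ppt

After evaporation: salt = 617,000×19.4 = 11,969,800; volume = 617,000 − 226,000 = 391,000 m³
After mixing: salt = 11,969,800 + 67,700×33.1 = 14,210,670; volume = 391,000 + 67,700 = 458,700 m³
S = 14,210,670 / 458,700 = 30.9803 ppt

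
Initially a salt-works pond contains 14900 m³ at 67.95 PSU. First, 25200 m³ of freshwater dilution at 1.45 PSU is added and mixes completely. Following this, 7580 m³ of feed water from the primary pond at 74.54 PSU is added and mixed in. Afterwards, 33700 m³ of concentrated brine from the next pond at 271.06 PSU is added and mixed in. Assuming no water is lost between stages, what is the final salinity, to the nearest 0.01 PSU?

132.08 PSU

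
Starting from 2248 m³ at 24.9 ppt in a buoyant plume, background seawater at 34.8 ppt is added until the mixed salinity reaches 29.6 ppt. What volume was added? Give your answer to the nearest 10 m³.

2030 m³

Salt balance: 2,248×24.9 + V×34.8 = (2,248+V)×29.6
55,975.2 + 34.8V = 66,540.8 + 29.6V
10,565.6 = 5.2V
V = 2,031.85 m³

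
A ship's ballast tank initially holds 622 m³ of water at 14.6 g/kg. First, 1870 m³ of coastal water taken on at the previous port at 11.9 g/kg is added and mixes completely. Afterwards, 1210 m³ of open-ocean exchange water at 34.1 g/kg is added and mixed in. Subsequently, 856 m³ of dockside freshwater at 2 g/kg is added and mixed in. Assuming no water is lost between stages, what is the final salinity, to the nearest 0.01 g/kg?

16.30 g/kg

Mass of salt is conserved:
Initial salt = 622×14.6 = 9,081.2
After stage 1: salt = 9,081.2 + 1,870×11.9 = 31,334.2; volume = 2,492 m³; S = 12.574 g/kg
After stage 2: salt = 31,334.2 + 1,210×34.1 = 72,595.2; volume = 3,702 m³; S = 19.61 g/kg
After stage 3: salt = 72,595.2 + 856×2 = 74,307.2; volume = 4,558 m³
S = 74,307.2 / 4,558 = 16.3026 g/kg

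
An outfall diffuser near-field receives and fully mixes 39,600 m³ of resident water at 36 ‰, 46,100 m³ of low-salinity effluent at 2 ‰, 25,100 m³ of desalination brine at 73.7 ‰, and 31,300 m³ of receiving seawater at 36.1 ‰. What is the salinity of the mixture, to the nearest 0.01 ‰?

Total salt / total volume:
salt = 39,600×36 + 46,100×2 + 25,100×73.7 + 31,300×36.1 = 1,425,600 + 92,200 + 1,849,870 + 1,129,930 = 4,497,600
volume = 39,600 + 46,100 + 25,100 + 31,300 = 142,100 m³
S = 4,497,600 / 142,100 = 31.651 ‰

31.65 ‰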